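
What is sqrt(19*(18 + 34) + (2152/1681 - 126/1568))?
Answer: sqrt(1303670417)/1148 ≈ 31.452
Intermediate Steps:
sqrt(19*(18 + 34) + (2152/1681 - 126/1568)) = sqrt(19*52 + (2152*(1/1681) - 126*1/1568)) = sqrt(988 + (2152/1681 - 9/112)) = sqrt(988 + 225895/188272) = sqrt(186238631/188272) = sqrt(1303670417)/1148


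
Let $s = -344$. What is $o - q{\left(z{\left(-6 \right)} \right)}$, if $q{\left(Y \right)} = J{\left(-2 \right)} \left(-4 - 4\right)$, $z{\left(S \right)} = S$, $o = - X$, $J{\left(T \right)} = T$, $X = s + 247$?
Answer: $81$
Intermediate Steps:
$X = -97$ ($X = -344 + 247 = -97$)
$o = 97$ ($o = \left(-1\right) \left(-97\right) = 97$)
$q{\left(Y \right)} = 16$ ($q{\left(Y \right)} = - 2 \left(-4 - 4\right) = \left(-2\right) \left(-8\right) = 16$)
$o - q{\left(z{\left(-6 \right)} \right)} = 97 - 16 = 81$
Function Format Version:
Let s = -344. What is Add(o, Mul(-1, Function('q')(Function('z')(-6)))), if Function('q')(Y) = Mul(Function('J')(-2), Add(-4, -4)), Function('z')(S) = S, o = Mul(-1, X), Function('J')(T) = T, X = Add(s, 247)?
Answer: 81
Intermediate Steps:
X = -97 (X = Add(-344, 247) = -97)
o = 97 (o = Mul(-1, -97) = 97)
Function('q')(Y) = 16 (Function('q')(Y) = Mul(-2, Add(-4, -4)) = Mul(-2, -8) = 16)
Add(o, Mul(-1, Function('q')(Function('z')(-6)))) = Add(97, Mul(-1, 16)) = Add(97, -16) = 81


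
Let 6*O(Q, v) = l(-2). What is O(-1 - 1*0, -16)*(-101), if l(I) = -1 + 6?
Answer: -505/6 ≈ -84.167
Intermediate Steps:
l(I) = 5
O(Q, v) = 5/6 (O(Q, v) = (1/6)*5 = 5/6)
O(-1 - 1*0, -16)*(-101) = (5/6)*(-101) = -505/6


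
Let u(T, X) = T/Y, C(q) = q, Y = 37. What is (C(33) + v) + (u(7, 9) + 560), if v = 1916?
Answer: 92840/37 ≈ 2509.2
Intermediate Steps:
u(T, X) = T/37
(C(33) + v) + (u(7, 9) + 560) = (33 + 1916) + ((1/37)*7 + 560) = 1949 + (7/37 + 560) = 1949 + 20727/37 = 92840/37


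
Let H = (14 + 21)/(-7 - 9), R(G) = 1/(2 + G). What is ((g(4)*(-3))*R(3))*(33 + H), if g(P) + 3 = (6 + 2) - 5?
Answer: 0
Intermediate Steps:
g(P) = 0 (g(P) = -3 + ((6 + 2) - 5) = -3 + (8 - 5) = -3 + 3 = 0)
H = -35/16 (H = 35/(-16) = 35*(-1/16) = -35/16 ≈ -2.1875)
((g(4)*(-3))*R(3))*(33 + H) = ((0*(-3))/(2 + 3))*(33 - 35/16) = (0/5)*(493/16) = (0*(⅕))*(493/16) = 0*(493/16) = 0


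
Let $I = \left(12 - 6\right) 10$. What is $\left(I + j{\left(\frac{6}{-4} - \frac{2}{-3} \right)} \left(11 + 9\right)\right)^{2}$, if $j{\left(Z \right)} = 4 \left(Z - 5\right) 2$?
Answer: $\frac{6864400}{9} \approx 7.6271 \cdot 10^{5}$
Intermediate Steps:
$I = 60$ ($I = 6 \cdot 10 = 60$)
$j{\left(Z \right)} = -40 + 8 Z$ ($j{\left(Z \right)} = 4 \left(Z - 5\right) 2 = 4 \left(-5 + Z\right) 2 = \left(-20 + 4 Z\right) 2 = -40 + 8 Z$)
$\left(I + j{\left(\frac{6}{-4} - \frac{2}{-3} \right)} \left(11 + 9\right)\right)^{2} = \left(60 + \left(-40 + 8 \left(\frac{6}{-4} - \frac{2}{-3}\right)\right) \left(11 + 9\right)\right)^{2} = \left(60 + \left(-40 + 8 \left(6 \left(- \frac{1}{4}\right) - - \frac{2}{3}\right)\right) 20\right)^{2} = \left(60 + \left(-40 + 8 \left(- \frac{3}{2} + \frac{2}{3}\right)\right) 20\right)^{2} = \left(60 + \left(-40 + 8 \left(- \frac{5}{6}\right)\right) 20\right)^{2} = \left(60 + \left(-40 - \frac{20}{3}\right) 20\right)^{2} = \left(60 - \frac{2800}{3}\right)^{2} = \left(- \frac{2620}{3}\right)^{2} = \frac{6864400}{9}$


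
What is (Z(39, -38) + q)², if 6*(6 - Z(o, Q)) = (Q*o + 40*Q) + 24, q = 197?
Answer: 4401604/9 ≈ 4.8907e+5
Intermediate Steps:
Z(o, Q) = 2 - 20*Q/3 - Q*o/6 (Z(o, Q) = 6 - ((Q*o + 40*Q) + 24)/6 = 6 - ((40*Q + Q*o) + 24)/6 = 6 - (24 + 40*Q + Q*o)/6 = 6 + (-4 - 20*Q/3 - Q*o/6) = 2 - 20*Q/3 - Q*o/6)
(Z(39, -38) + q)² = ((2 - 20/3*(-38) - ⅙*(-38)*39) + 197)² = ((2 + 760/3 + 247) + 197)² = (1507/3 + 197)² = (2098/3)² = 4401604/9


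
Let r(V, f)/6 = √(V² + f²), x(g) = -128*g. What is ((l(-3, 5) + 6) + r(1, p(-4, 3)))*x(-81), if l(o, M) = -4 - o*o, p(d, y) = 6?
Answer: -72576 + 62208*√37 ≈ 3.0582e+5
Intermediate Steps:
r(V, f) = 6*√(V² + f²)
l(o, M) = -4 - o²
((l(-3, 5) + 6) + r(1, p(-4, 3)))*x(-81) = (((-4 - 1*(-3)²) + 6) + 6*√(1² + 6²))*(-128*(-81)) = (((-4 - 1*9) + 6) + 6*√(1 + 36))*10368 = (((-4 - 9) + 6) + 6*√37)*10368 = ((-13 + 6) + 6*√37)*10368 = (-7 + 6*√37)*10368 = -72576 + 62208*√37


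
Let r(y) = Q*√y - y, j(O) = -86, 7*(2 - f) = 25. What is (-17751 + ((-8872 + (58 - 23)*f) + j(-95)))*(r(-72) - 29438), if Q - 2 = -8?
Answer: 785951624 + 963504*I*√2 ≈ 7.8595e+8 + 1.3626e+6*I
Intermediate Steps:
f = -11/7 (f = 2 - ⅐*25 = 2 - 25/7 = -11/7 ≈ -1.5714)
Q = -6 (Q = 2 - 8 = -6)
r(y) = -y - 6*√y (r(y) = -6*√y - y = -y - 6*√y)
(-17751 + ((-8872 + (58 - 23)*f) + j(-95)))*(r(-72) - 29438) = (-17751 + ((-8872 + (58 - 23)*(-11/7)) - 86))*((-1*(-72) - 36*I*√2) - 29438) = (-17751 + ((-8872 + 35*(-11/7)) - 86))*((72 - 36*I*√2) - 29438) = (-17751 + ((-8872 - 55) - 86))*((72 - 36*I*√2) - 29438) = (-17751 + (-8927 - 86))*(-29366 - 36*I*√2) = (-17751 - 9013)*(-29366 - 36*I*√2) = -26764*(-29366 - 36*I*√2) = 785951624 + 963504*I*√2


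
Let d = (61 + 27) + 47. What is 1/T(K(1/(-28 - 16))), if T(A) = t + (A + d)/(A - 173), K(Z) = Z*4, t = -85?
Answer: -68/5833 ≈ -0.011658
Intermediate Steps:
d = 135 (d = 88 + 47 = 135)
K(Z) = 4*Z
T(A) = -85 + (135 + A)/(-173 + A) (T(A) = -85 + (A + 135)/(A - 173) = -85 + (135 + A)/(-173 + A))
1/T(K(1/(-28 - 16))) = 1/(28*(530 - 12/(-28 - 16))/(-173 + 4/(-28 - 16))) = 1/(28*(530 - 12/(-44))/(-173 + 4/(-44))) = 1/(28*(530 - 12*(-1)/44)/(-173 + 4*(-1/44))) = 1/(28*(530 - 3*(-1/11))/(-173 - 1/11)) = 1/(28*(530 + 3/11)/(-1904/11)) = 1/(28*(-11/1904)*(5833/11)) = 1/(-5833/68) = -68/5833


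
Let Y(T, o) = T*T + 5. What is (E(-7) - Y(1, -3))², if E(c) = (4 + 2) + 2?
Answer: 4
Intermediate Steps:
Y(T, o) = 5 + T² (Y(T, o) = T² + 5 = 5 + T²)
E(c) = 8 (E(c) = 6 + 2 = 8)
(E(-7) - Y(1, -3))² = (8 - (5 + 1²))² = (8 - (5 + 1))² = (8 - 1*6)² = (8 - 6)² = 2² = 4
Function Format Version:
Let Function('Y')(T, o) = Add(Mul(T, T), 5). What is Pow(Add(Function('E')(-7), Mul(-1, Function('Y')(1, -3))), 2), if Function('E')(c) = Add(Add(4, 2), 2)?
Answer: 4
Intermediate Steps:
Function('Y')(T, o) = Add(5, Pow(T, 2)) (Function('Y')(T, o) = Add(Pow(T, 2), 5) = Add(5, Pow(T, 2)))
Function('E')(c) = 8 (Function('E')(c) = Add(6, 2) = 8)
Pow(Add(Function('E')(-7), Mul(-1, Function('Y')(1, -3))), 2) = Pow(Add(8, Mul(-1, Add(5, Pow(1, 2)))), 2) = Pow(Add(8, Mul(-1, Add(5, 1))), 2) = Pow(Add(8, Mul(-1, 6)), 2) = Pow(Add(8, -6), 2) = Pow(2, 2) = 4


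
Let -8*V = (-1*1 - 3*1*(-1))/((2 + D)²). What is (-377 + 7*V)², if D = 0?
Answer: 36469521/256 ≈ 1.4246e+5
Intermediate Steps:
V = -1/16 (V = -(-1*1 - 3*1*(-1))/(8*((2 + 0)²)) = -(-1 - 3*(-1))/(8*(2²)) = -(-1 + 3)/(8*4) = -1/(4*4) = -⅛*½ = -1/16 ≈ -0.062500)
(-377 + 7*V)² = (-377 + 7*(-1/16))² = (-377 - 7/16)² = (-6039/16)² = 36469521/256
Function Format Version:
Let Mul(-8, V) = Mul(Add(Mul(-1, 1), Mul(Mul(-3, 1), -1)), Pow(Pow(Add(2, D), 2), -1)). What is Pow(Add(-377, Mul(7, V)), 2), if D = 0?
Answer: Rational(36469521, 256) ≈ 1.4246e+5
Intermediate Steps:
V = Rational(-1, 16) (V = Mul(Rational(-1, 8), Mul(Add(Mul(-1, 1), Mul(Mul(-3, 1), -1)), Pow(Pow(Add(2, 0), 2), -1))) = Mul(Rational(-1, 8), Mul(Add(-1, Mul(-3, -1)), Pow(Pow(2, 2), -1))) = Mul(Rational(-1, 8), Mul(Add(-1, 3), Pow(4, -1))) = Mul(Rational(-1, 8), Mul(2, Rational(1, 4))) = Mul(Rational(-1, 8), Rational(1, 2)) = Rational(-1, 16) ≈ -0.062500)
Pow(Add(-377, Mul(7, V)), 2) = Pow(Add(-377, Mul(7, Rational(-1, 16))), 2) = Pow(Add(-377, Rational(-7, 16)), 2) = Pow(Rational(-6039, 16), 2) = Rational(36469521, 256)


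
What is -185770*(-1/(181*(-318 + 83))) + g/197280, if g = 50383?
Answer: -6901132939/1678260960 ≈ -4.1121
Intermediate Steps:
-185770*(-1/(181*(-318 + 83))) + g/197280 = -185770*(-1/(181*(-318 + 83))) + 50383/197280 = -185770/((-181*(-235))) + 50383*(1/197280) = -185770/42535 + 50383/197280 = -185770*1/42535 + 50383/197280 = -37154/8507 + 50383/197280 = -6901132939/1678260960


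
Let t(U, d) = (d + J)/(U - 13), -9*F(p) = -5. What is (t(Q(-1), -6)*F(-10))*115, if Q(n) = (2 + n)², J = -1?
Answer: 4025/108 ≈ 37.268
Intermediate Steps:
F(p) = 5/9 (F(p) = -⅑*(-5) = 5/9)
t(U, d) = (-1 + d)/(-13 + U) (t(U, d) = (d - 1)/(U - 13) = (-1 + d)/(-13 + U))
(t(Q(-1), -6)*F(-10))*115 = (((-1 - 6)/(-13 + (2 - 1)²))*(5/9))*115 = ((-7/(-13 + 1²))*(5/9))*115 = ((-7/(-13 + 1))*(5/9))*115 = ((-7/(-12))*(5/9))*115 = (-1/12*(-7)*(5/9))*115 = ((7/12)*(5/9))*115 = (35/108)*115 = 4025/108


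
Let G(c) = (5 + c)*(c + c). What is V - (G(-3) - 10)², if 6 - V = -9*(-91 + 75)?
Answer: -622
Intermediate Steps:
G(c) = 2*c*(5 + c) (G(c) = (5 + c)*(2*c) = 2*c*(5 + c))
V = -138 (V = 6 - (-9)*(-91 + 75) = 6 - (-9)*(-16) = 6 - 1*144 = 6 - 144 = -138)
V - (G(-3) - 10)² = -138 - (2*(-3)*(5 - 3) - 10)² = -138 - (2*(-3)*2 - 10)² = -138 - (-12 - 10)² = -138 - 1*(-22)² = -138 - 1*484 = -138 - 484 = -622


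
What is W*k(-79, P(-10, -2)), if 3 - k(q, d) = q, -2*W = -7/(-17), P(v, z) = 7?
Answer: -287/17 ≈ -16.882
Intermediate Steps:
W = -7/34 (W = -(-7)/(2*(-17)) = -(-7)*(-1)/(2*17) = -½*7/17 = -7/34 ≈ -0.20588)
k(q, d) = 3 - q
W*k(-79, P(-10, -2)) = -7*(3 - 1*(-79))/34 = -7*(3 + 79)/34 = -7/34*82 = -287/17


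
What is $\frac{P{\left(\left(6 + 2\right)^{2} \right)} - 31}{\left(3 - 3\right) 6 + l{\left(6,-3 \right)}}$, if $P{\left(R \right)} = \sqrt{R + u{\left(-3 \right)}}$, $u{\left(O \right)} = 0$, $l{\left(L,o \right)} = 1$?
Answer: $-23$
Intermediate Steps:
$P{\left(R \right)} = \sqrt{R}$ ($P{\left(R \right)} = \sqrt{R + 0} = \sqrt{R}$)
$\frac{P{\left(\left(6 + 2\right)^{2} \right)} - 31}{\left(3 - 3\right) 6 + l{\left(6,-3 \right)}} = \frac{\sqrt{\left(6 + 2\right)^{2}} - 31}{\left(3 - 3\right) 6 + 1} = \frac{\sqrt{8^{2}} - 31}{0 \cdot 6 + 1} = \frac{\sqrt{64} - 31}{0 + 1} = \frac{8 - 31}{1} = \left(-23\right) 1 = -23$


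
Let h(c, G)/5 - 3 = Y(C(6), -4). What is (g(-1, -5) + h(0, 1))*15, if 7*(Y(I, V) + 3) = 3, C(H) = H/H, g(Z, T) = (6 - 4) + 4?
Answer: 855/7 ≈ 122.14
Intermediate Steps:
g(Z, T) = 6 (g(Z, T) = 2 + 4 = 6)
C(H) = 1
Y(I, V) = -18/7 (Y(I, V) = -3 + (⅐)*3 = -3 + 3/7 = -18/7)
h(c, G) = 15/7 (h(c, G) = 15 + 5*(-18/7) = 15 - 90/7 = 15/7)
(g(-1, -5) + h(0, 1))*15 = (6 + 15/7)*15 = (57/7)*15 = 855/7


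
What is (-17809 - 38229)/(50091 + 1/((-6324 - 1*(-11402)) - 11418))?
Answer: -355280920/317576939 ≈ -1.1187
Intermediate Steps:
(-17809 - 38229)/(50091 + 1/((-6324 - 1*(-11402)) - 11418)) = -56038/(50091 + 1/((-6324 + 11402) - 11418)) = -56038/(50091 + 1/(5078 - 11418)) = -56038/(50091 + 1/(-6340)) = -56038/(50091 - 1/6340) = -56038/317576939/6340 = -56038*6340/317576939 = -355280920/317576939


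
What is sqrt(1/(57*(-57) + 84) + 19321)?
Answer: 2*sqrt(48385700265)/3165 ≈ 139.00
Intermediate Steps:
sqrt(1/(57*(-57) + 84) + 19321) = sqrt(1/(-3249 + 84) + 19321) = sqrt(1/(-3165) + 19321) = sqrt(-1/3165 + 19321) = sqrt(61150964/3165) = 2*sqrt(48385700265)/3165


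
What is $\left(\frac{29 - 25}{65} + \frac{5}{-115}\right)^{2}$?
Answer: $\frac{729}{2235025} \approx 0.00032617$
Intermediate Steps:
$\left(\frac{29 - 25}{65} + \frac{5}{-115}\right)^{2} = \left(\left(29 - 25\right) \frac{1}{65} + 5 \left(- \frac{1}{115}\right)\right)^{2} = \left(4 \cdot \frac{1}{65} - \frac{1}{23}\right)^{2} = \left(\frac{4}{65} - \frac{1}{23}\right)^{2} = \left(\frac{27}{1495}\right)^{2} = \frac{729}{2235025}$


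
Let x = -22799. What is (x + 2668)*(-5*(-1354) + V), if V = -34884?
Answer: 565962934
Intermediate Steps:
(x + 2668)*(-5*(-1354) + V) = (-22799 + 2668)*(-5*(-1354) - 34884) = -20131*(6770 - 34884) = -20131*(-28114) = 565962934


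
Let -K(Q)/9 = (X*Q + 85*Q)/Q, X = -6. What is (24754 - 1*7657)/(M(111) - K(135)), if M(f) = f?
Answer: 5699/274 ≈ 20.799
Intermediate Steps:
K(Q) = -711 (K(Q) = -9*(-6*Q + 85*Q)/Q = -9*79*Q/Q = -9*79 = -711)
(24754 - 1*7657)/(M(111) - K(135)) = (24754 - 1*7657)/(111 - 1*(-711)) = (24754 - 7657)/(111 + 711) = 17097/822 = 17097*(1/822) = 5699/274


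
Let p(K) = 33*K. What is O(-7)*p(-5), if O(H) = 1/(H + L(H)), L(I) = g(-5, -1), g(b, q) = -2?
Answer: 55/3 ≈ 18.333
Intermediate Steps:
L(I) = -2
O(H) = 1/(-2 + H) (O(H) = 1/(H - 2) = 1/(-2 + H))
O(-7)*p(-5) = (33*(-5))/(-2 - 7) = -165/(-9) = -⅑*(-165) = 55/3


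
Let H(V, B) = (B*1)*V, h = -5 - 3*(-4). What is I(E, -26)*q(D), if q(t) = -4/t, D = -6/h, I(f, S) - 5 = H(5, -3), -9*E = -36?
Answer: -140/3 ≈ -46.667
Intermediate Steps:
E = 4 (E = -⅑*(-36) = 4)
h = 7 (h = -5 + 12 = 7)
H(V, B) = B*V
I(f, S) = -10 (I(f, S) = 5 - 3*5 = 5 - 15 = -10)
D = -6/7 ≈ -0.85714
I(E, -26)*q(D) = -(-40)/(-6/7) = -(-40)*(-7)/6 = -10*14/3 = -140/3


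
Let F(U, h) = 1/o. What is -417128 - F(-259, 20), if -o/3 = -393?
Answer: -491793913/1179 ≈ -4.1713e+5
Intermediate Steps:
o = 1179 (o = -3*(-393) = 1179)
F(U, h) = 1/1179
-417128 - F(-259, 20) = -417128 - 1*1/1179 = -417128 - 1/1179 = -491793913/1179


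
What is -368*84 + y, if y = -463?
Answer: -31375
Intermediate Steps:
-368*84 + y = -368*84 - 463 = -30912 - 463 = -31375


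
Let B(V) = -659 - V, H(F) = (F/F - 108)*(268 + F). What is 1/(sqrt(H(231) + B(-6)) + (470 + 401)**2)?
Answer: 758641/575536220927 - I*sqrt(54046)/575536220927 ≈ 1.3181e-6 - 4.0393e-10*I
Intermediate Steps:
H(F) = -28676 - 107*F (H(F) = (1 - 108)*(268 + F) = -107*(268 + F) = -28676 - 107*F)
1/(sqrt(H(231) + B(-6)) + (470 + 401)**2) = 1/(sqrt((-28676 - 107*231) + (-659 - 1*(-6))) + (470 + 401)**2) = 1/(sqrt((-28676 - 24717) + (-659 + 6)) + 871**2) = 1/(sqrt(-53393 - 653) + 758641) = 1/(sqrt(-54046) + 758641) = 1/(I*sqrt(54046) + 758641) = 1/(758641 + I*sqrt(54046))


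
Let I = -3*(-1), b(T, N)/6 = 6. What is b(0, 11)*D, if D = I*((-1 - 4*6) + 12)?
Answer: -1404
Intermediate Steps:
b(T, N) = 36 (b(T, N) = 6*6 = 36)
I = 3
D = -39 (D = 3*((-1 - 4*6) + 12) = 3*((-1 - 24) + 12) = 3*(-25 + 12) = 3*(-13) = -39)
b(0, 11)*D = 36*(-39) = -1404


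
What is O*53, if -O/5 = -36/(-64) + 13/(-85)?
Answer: -29521/272 ≈ -108.53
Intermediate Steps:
O = -557/272 (O = -5*(-36/(-64) + 13/(-85)) = -5*(-36*(-1/64) + 13*(-1/85)) = -5*(9/16 - 13/85) = -5*557/1360 = -557/272 ≈ -2.0478)
O*53 = -557/272*53 = -29521/272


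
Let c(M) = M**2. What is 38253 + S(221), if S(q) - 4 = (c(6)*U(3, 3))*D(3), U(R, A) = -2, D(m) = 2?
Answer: 38113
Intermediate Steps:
S(q) = -140 (S(q) = 4 + (6**2*(-2))*2 = 4 + (36*(-2))*2 = 4 - 72*2 = 4 - 144 = -140)
38253 + S(221) = 38253 - 140 = 38113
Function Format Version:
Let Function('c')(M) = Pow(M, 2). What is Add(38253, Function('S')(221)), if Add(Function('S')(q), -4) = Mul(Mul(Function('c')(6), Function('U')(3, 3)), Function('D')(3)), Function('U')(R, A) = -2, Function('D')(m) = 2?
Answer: 38113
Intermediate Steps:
Function('S')(q) = -140 (Function('S')(q) = Add(4, Mul(Mul(Pow(6, 2), -2), 2)) = Add(4, Mul(Mul(36, -2), 2)) = Add(4, Mul(-72, 2)) = Add(4, -144) = -140)
Add(38253, Function('S')(221)) = Add(38253, -140) = 38113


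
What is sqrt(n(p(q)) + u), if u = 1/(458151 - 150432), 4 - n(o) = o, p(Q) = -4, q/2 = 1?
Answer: sqrt(9352199647)/34191 ≈ 2.8284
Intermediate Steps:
q = 2 (q = 2*1 = 2)
n(o) = 4 - o
u = 1/307719 ≈ 3.2497e-6
sqrt(n(p(q)) + u) = sqrt((4 - 1*(-4)) + 1/307719) = sqrt((4 + 4) + 1/307719) = sqrt(8 + 1/307719) = sqrt(2461753/307719) = sqrt(9352199647)/34191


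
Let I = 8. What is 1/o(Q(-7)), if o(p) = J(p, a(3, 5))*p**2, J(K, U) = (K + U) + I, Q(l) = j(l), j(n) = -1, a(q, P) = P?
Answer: 1/12 ≈ 0.083333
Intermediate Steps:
Q(l) = -1
J(K, U) = 8 + K + U (J(K, U) = (K + U) + 8 = 8 + K + U)
o(p) = p**2*(13 + p) (o(p) = (8 + p + 5)*p**2 = (13 + p)*p**2 = p**2*(13 + p))
1/o(Q(-7)) = 1/((-1)**2*(13 - 1)) = 1/(1*12) = 1/12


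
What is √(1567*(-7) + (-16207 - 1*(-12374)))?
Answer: I*√14802 ≈ 121.66*I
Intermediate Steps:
√(1567*(-7) + (-16207 - 1*(-12374))) = √(-10969 + (-16207 + 12374)) = √(-10969 - 3833) = √(-14802) = I*√14802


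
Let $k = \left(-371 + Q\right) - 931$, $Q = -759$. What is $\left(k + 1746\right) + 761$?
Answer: $446$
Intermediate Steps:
$k = -2061$ ($k = \left(-371 - 759\right) - 931 = -1130 - 931 = -2061$)
$\left(k + 1746\right) + 761 = \left(-2061 + 1746\right) + 761 = -315 + 761 = 446$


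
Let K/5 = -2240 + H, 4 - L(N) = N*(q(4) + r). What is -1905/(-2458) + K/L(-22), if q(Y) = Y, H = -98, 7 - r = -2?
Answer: -2818157/71282 ≈ -39.535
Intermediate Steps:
r = 9 (r = 7 - 1*(-2) = 7 + 2 = 9)
L(N) = 4 - 13*N (L(N) = 4 - N*(4 + 9) = 4 - N*13 = 4 - 13*N)
K = -11690 (K = 5*(-2240 - 98) = 5*(-2338) = -11690)
-1905/(-2458) + K/L(-22) = -1905/(-2458) - 11690/(4 - 13*(-22)) = -1905*(-1/2458) - 11690/(4 + 286) = 1905/2458 - 11690/290 = 1905/2458 - 11690*1/290 = 1905/2458 - 1169/29 = -2818157/71282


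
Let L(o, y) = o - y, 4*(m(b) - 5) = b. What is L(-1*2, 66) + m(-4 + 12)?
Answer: -61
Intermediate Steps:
m(b) = 5 + b/4
L(-1*2, 66) + m(-4 + 12) = (-1*2 - 1*66) + (5 + (-4 + 12)/4) = (-2 - 66) + (5 + (1/4)*8) = -68 + (5 + 2) = -68 + 7 = -61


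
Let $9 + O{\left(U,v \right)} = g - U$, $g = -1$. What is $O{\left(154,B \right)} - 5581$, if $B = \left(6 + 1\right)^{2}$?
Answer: $-5745$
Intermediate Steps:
$B = 49$ ($B = 7^{2} = 49$)
$O{\left(U,v \right)} = -10 - U$ ($O{\left(U,v \right)} = -9 - \left(1 + U\right) = -10 - U$)
$O{\left(154,B \right)} - 5581 = \left(-10 - 154\right) - 5581 = -164 - 5581 = -5745$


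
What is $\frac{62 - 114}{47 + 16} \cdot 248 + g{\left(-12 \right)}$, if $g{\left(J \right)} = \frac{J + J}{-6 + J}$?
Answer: $- \frac{12812}{63} \approx -203.36$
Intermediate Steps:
$g{\left(J \right)} = \frac{2 J}{-6 + J}$
$\frac{62 - 114}{47 + 16} \cdot 248 + g{\left(-12 \right)} = \frac{62 - 114}{47 + 16} \cdot 248 + 2 \left(-12\right) \frac{1}{-6 - 12} = - \frac{52}{63} \cdot 248 + 2 \left(-12\right) \frac{1}{-18} = \left(-52\right) \frac{1}{63} \cdot 248 + 2 \left(-12\right) \left(- \frac{1}{18}\right) = \left(- \frac{52}{63}\right) 248 + \frac{4}{3} = - \frac{12896}{63} + \frac{4}{3} = - \frac{12812}{63}$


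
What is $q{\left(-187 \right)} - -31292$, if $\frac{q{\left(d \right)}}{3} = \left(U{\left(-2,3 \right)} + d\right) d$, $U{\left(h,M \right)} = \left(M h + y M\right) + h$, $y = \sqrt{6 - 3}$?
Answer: $140687 - 1683 \sqrt{3} \approx 1.3777 \cdot 10^{5}$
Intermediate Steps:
$y = \sqrt{3} \approx 1.732$
$U{\left(h,M \right)} = h + M h + M \sqrt{3}$ ($U{\left(h,M \right)} = \left(M h + \sqrt{3} M\right) + h = \left(M h + M \sqrt{3}\right) + h = h + M h + M \sqrt{3}$)
$q{\left(d \right)} = 3 d \left(-8 + d + 3 \sqrt{3}\right)$ ($q{\left(d \right)} = 3 \left(\left(-2 + 3 \left(-2\right) + 3 \sqrt{3}\right) + d\right) d = 3 \left(\left(-2 - 6 + 3 \sqrt{3}\right) + d\right) d = 3 \left(\left(-8 + 3 \sqrt{3}\right) + d\right) d = 3 \left(-8 + d + 3 \sqrt{3}\right) d = 3 d \left(-8 + d + 3 \sqrt{3}\right)$)
$q{\left(-187 \right)} - -31292 = 3 \left(-187\right) \left(-8 - 187 + 3 \sqrt{3}\right) - -31292 = 3 \left(-187\right) \left(-195 + 3 \sqrt{3}\right) + 31292 = \left(109395 - 1683 \sqrt{3}\right) + 31292 = 140687 - 1683 \sqrt{3}$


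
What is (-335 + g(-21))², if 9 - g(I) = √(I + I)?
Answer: (326 + I*√42)² ≈ 1.0623e+5 + 4225.4*I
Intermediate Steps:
g(I) = 9 - √2*√I (g(I) = 9 - √(I + I) = 9 - √(2*I) = 9 - √2*√I)
(-335 + g(-21))² = (-335 + (9 - √2*√(-21)))² = (-335 + (9 - √2*I*√21))² = (-335 + (9 - I*√42))² = (-326 - I*√42)²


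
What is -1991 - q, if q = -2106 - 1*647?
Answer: 762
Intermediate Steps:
q = -2753 (q = -2106 - 647 = -2753)
-1991 - q = -1991 - 1*(-2753) = -1991 + 2753 = 762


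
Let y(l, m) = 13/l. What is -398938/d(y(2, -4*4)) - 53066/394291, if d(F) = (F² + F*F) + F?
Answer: -157302491964/35880481 ≈ -4384.1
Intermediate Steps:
d(F) = F + 2*F² (d(F) = (F² + F²) + F = 2*F² + F = F + 2*F²)
-398938/d(y(2, -4*4)) - 53066/394291 = -398938*2/(13*(1 + 2*(13/2))) - 53066/394291 = -398938*2/(13*(1 + 13)) - 53066/394291 = -398938/((13/2)*14) - 53066/394291 = -398938/91 - 53066/394291 = -157302491964/35880481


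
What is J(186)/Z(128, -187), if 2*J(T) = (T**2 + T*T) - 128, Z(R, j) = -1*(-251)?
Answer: 34532/251 ≈ 137.58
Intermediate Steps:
Z(R, j) = 251
J(T) = -64 + T**2 (J(T) = ((T**2 + T*T) - 128)/2 = ((T**2 + T**2) - 128)/2 = (2*T**2 - 128)/2 = (-128 + 2*T**2)/2 = -64 + T**2)
J(186)/Z(128, -187) = (-64 + 186**2)/251 = (-64 + 34596)*(1/251) = 34532*(1/251) = 34532/251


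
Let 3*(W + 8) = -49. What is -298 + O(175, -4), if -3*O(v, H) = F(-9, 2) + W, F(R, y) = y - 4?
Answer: -2603/9 ≈ -289.22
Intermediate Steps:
W = -73/3 (W = -8 + (1/3)*(-49) = -8 - 49/3 = -73/3 ≈ -24.333)
F(R, y) = -4 + y
O(v, H) = 79/9 (O(v, H) = -((-4 + 2) - 73/3)/3 = -(-2 - 73/3)/3 = -1/3*(-79/3) = 79/9)
-298 + O(175, -4) = -298 + 79/9 = -2603/9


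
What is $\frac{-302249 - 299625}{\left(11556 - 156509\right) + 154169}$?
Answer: $- \frac{300937}{4608} \approx -65.307$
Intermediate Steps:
$\frac{-302249 - 299625}{\left(11556 - 156509\right) + 154169} = - \frac{601874}{-144953 + 154169} = - \frac{601874}{9216} = \left(-601874\right) \frac{1}{9216} = - \frac{300937}{4608}$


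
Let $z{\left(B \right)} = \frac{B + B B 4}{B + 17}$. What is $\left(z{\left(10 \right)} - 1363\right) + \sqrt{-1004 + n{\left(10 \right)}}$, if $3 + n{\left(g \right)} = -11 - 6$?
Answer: $- \frac{36391}{27} + 32 i \approx -1347.8 + 32.0 i$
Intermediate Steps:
$z{\left(B \right)} = \frac{B + 4 B^{2}}{17 + B}$ ($z{\left(B \right)} = \frac{B + B^{2} \cdot 4}{17 + B} = \frac{B + 4 B^{2}}{17 + B}$)
$n{\left(g \right)} = -20$ ($n{\left(g \right)} = -3 - 17 = -20$)
$\left(z{\left(10 \right)} - 1363\right) + \sqrt{-1004 + n{\left(10 \right)}} = \left(\frac{10 \left(1 + 4 \cdot 10\right)}{17 + 10} - 1363\right) + \sqrt{-1004 - 20} = \left(\frac{10 \left(1 + 40\right)}{27} - 1363\right) + \sqrt{-1024} = \left(10 \cdot \frac{1}{27} \cdot 41 - 1363\right) + 32 i = \left(\frac{410}{27} - 1363\right) + 32 i = - \frac{36391}{27} + 32 i$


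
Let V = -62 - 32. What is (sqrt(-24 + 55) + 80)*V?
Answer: -7520 - 94*sqrt(31) ≈ -8043.4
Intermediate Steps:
V = -94 (V = -62 - 1*32 = -62 - 32 = -94)
(sqrt(-24 + 55) + 80)*V = (sqrt(-24 + 55) + 80)*(-94) = (sqrt(31) + 80)*(-94) = (80 + sqrt(31))*(-94) = -7520 - 94*sqrt(31)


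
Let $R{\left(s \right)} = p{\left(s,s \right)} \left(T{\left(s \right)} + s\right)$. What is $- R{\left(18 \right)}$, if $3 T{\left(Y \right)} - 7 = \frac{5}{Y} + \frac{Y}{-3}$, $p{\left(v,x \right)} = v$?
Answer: $- \frac{995}{3} \approx -331.67$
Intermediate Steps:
$T{\left(Y \right)} = \frac{7}{3} - \frac{Y}{9} + \frac{5}{3 Y}$ ($T{\left(Y \right)} = \frac{7}{3} + \frac{\frac{5}{Y} + \frac{Y}{-3}}{3} = \frac{7}{3} + \frac{\frac{5}{Y} + Y \left(- \frac{1}{3}\right)}{3} = \frac{7}{3} + \frac{\frac{5}{Y} - \frac{Y}{3}}{3} = \frac{7}{3} - \left(- \frac{5}{3 Y} + \frac{Y}{9}\right) = \frac{7}{3} - \frac{Y}{9} + \frac{5}{3 Y}$)
$R{\left(s \right)} = s \left(s + \frac{15 - s \left(-21 + s\right)}{9 s}\right)$ ($R{\left(s \right)} = s \left(\frac{15 - s \left(-21 + s\right)}{9 s} + s\right) = s \left(s + \frac{15 - s \left(-21 + s\right)}{9 s}\right)$)
$- R{\left(18 \right)} = - (\frac{5}{3} + \frac{7}{3} \cdot 18 + \frac{8 \cdot 18^{2}}{9}) = - (\frac{5}{3} + 42 + \frac{8}{9} \cdot 324) = - (\frac{5}{3} + 42 + 288) = \left(-1\right) \frac{995}{3} = - \frac{995}{3}$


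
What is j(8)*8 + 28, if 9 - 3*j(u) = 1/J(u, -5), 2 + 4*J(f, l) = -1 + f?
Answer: 748/15 ≈ 49.867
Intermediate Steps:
J(f, l) = -¾ + f/4 (J(f, l) = -½ + (-1 + f)/4 = -½ + (-¼ + f/4) = -¾ + f/4)
j(u) = 3 - 1/(3*(-¾ + u/4))
j(8)*8 + 28 = ((-31 + 9*8)/(3*(-3 + 8)))*8 + 28 = ((⅓)*(-31 + 72)/5)*8 + 28 = ((⅓)*(⅕)*41)*8 + 28 = (41/15)*8 + 28 = 328/15 + 28 = 748/15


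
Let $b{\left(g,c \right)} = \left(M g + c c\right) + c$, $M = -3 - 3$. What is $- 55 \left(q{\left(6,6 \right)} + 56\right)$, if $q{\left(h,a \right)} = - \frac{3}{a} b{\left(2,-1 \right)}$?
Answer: $-3410$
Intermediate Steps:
$M = -6$ ($M = -3 - 3 = -6$)
$b{\left(g,c \right)} = c + c^{2} - 6 g$ ($b{\left(g,c \right)} = \left(- 6 g + c c\right) + c = \left(- 6 g + c^{2}\right) + c = \left(c^{2} - 6 g\right) + c = c + c^{2} - 6 g$)
$q{\left(h,a \right)} = \frac{36}{a}$ ($q{\left(h,a \right)} = - \frac{3}{a} \left(-1 + \left(-1\right)^{2} - 12\right) = - \frac{3}{a} \left(-1 + 1 - 12\right) = - \frac{3}{a} \left(-12\right) = \frac{36}{a}$)
$- 55 \left(q{\left(6,6 \right)} + 56\right) = - 55 \left(\frac{36}{6} + 56\right) = - 55 \left(36 \cdot \frac{1}{6} + 56\right) = - 55 \left(6 + 56\right) = \left(-55\right) 62 = -3410$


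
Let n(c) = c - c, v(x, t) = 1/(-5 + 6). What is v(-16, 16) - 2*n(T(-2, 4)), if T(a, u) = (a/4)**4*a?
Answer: 1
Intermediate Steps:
v(x, t) = 1 (v(x, t) = 1/1 = 1)
T(a, u) = a**5/256 (T(a, u) = (a*(1/4))**4*a = (a/4)**4*a = (a**4/256)*a = a**5/256)
n(c) = 0
v(-16, 16) - 2*n(T(-2, 4)) = 1 - 2*0 = 1 + 0 = 1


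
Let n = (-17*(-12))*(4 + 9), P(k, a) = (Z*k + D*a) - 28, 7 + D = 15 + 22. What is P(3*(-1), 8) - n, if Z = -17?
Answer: -2389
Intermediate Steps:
D = 30 (D = -7 + (15 + 22) = -7 + 37 = 30)
P(k, a) = -28 - 17*k + 30*a (P(k, a) = (-17*k + 30*a) - 28 = -28 - 17*k + 30*a)
n = 2652 (n = 204*13 = 2652)
P(3*(-1), 8) - n = (-28 - 51*(-1) + 30*8) - 1*2652 = (-28 - 17*(-3) + 240) - 2652 = (-28 + 51 + 240) - 2652 = 263 - 2652 = -2389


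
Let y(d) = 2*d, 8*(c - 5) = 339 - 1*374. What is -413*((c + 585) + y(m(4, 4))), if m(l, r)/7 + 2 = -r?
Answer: -1657369/8 ≈ -2.0717e+5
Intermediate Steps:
c = 5/8 (c = 5 + (339 - 1*374)/8 = 5 + (339 - 374)/8 = 5 + (⅛)*(-35) = 5 - 35/8 = 5/8 ≈ 0.62500)
m(l, r) = -14 - 7*r (m(l, r) = -14 + 7*(-r) = -14 - 7*r)
-413*((c + 585) + y(m(4, 4))) = -413*((5/8 + 585) + 2*(-14 - 7*4)) = -413*(4685/8 + 2*(-14 - 28)) = -413*(4685/8 + 2*(-42)) = -413*(4685/8 - 84) = -413*4013/8 = -1657369/8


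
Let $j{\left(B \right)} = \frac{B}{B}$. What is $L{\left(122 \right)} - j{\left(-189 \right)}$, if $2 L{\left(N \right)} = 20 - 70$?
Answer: $-26$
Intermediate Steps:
$L{\left(N \right)} = -25$ ($L{\left(N \right)} = \frac{20 - 70}{2} = \frac{1}{2} \left(-50\right) = -25$)
$j{\left(B \right)} = 1$
$L{\left(122 \right)} - j{\left(-189 \right)} = -25 - 1 = -26$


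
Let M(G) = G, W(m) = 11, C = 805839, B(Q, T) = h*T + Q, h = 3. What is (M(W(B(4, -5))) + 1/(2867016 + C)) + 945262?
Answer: 3471850664416/3672855 ≈ 9.4527e+5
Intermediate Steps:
B(Q, T) = Q + 3*T (B(Q, T) = 3*T + Q = Q + 3*T)
(M(W(B(4, -5))) + 1/(2867016 + C)) + 945262 = (11 + 1/(2867016 + 805839)) + 945262 = (11 + 1/3672855) + 945262 = 40401406/3672855 + 945262 = 3471850664416/3672855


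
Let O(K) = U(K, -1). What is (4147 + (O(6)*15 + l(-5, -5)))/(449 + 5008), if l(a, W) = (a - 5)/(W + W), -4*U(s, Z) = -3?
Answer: 16637/21828 ≈ 0.76219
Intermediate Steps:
U(s, Z) = 3/4 (U(s, Z) = -1/4*(-3) = 3/4)
l(a, W) = (-5 + a)/(2*W) (l(a, W) = (-5 + a)/((2*W)) = (-5 + a)*(1/(2*W)) = (-5 + a)/(2*W))
O(K) = 3/4
(4147 + (O(6)*15 + l(-5, -5)))/(449 + 5008) = (4147 + ((3/4)*15 + (1/2)*(-5 - 5)/(-5)))/(449 + 5008) = (4147 + (45/4 + (1/2)*(-1/5)*(-10)))/5457 = (4147 + (45/4 + 1))*(1/5457) = (4147 + 49/4)*(1/5457) = (16637/4)*(1/5457) = 16637/21828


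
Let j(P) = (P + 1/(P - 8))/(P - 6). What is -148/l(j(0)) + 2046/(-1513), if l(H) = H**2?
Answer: -515922942/1513 ≈ -3.4099e+5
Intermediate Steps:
j(P) = (P + 1/(-8 + P))/(-6 + P)
-148/l(j(0)) + 2046/(-1513) = -148*(48 + 0**2 - 14*0)**2/(1 + 0**2 - 8*0)**2 + 2046/(-1513) = -148*(48 + 0 + 0)**2/(1 + 0 + 0)**2 + 2046*(-1/1513) = -148/((1/48)**2) - 2046/1513 = -148/1/2304 - 2046/1513 = -148*2304 - 2046/1513 = -340992 - 2046/1513 = -515922942/1513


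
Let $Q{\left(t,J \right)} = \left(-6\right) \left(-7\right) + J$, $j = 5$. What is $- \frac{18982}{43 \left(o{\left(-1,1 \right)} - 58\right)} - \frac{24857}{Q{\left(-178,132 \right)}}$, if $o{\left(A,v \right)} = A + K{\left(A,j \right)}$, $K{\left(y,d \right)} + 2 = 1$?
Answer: $- \frac{844836}{6235} \approx -135.5$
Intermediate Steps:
$K{\left(y,d \right)} = -1$ ($K{\left(y,d \right)} = -2 + 1 = -1$)
$Q{\left(t,J \right)} = 42 + J$
$o{\left(A,v \right)} = -1 + A$ ($o{\left(A,v \right)} = A - 1 = -1 + A$)
$- \frac{18982}{43 \left(o{\left(-1,1 \right)} - 58\right)} - \frac{24857}{Q{\left(-178,132 \right)}} = - \frac{18982}{43 \left(\left(-1 - 1\right) - 58\right)} - \frac{24857}{42 + 132} = - \frac{18982}{43 \left(-2 - 58\right)} - \frac{24857}{174} = - \frac{18982}{43 \left(-60\right)} - \frac{24857}{174} = - \frac{18982}{-2580} - \frac{24857}{174} = \left(-18982\right) \left(- \frac{1}{2580}\right) - \frac{24857}{174} = \frac{9491}{1290} - \frac{24857}{174} = - \frac{844836}{6235}$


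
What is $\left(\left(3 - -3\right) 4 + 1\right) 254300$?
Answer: $6357500$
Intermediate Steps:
$\left(\left(3 - -3\right) 4 + 1\right) 254300 = \left(\left(3 + 3\right) 4 + 1\right) 254300 = \left(6 \cdot 4 + 1\right) 254300 = \left(24 + 1\right) 254300 = 25 \cdot 254300 = 6357500$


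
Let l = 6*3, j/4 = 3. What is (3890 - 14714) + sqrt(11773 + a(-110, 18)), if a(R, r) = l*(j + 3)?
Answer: -10824 + sqrt(12043) ≈ -10714.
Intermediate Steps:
j = 12 (j = 4*3 = 12)
l = 18
a(R, r) = 270 (a(R, r) = 18*(12 + 3) = 18*15 = 270)
(3890 - 14714) + sqrt(11773 + a(-110, 18)) = (3890 - 14714) + sqrt(11773 + 270) = -10824 + sqrt(12043)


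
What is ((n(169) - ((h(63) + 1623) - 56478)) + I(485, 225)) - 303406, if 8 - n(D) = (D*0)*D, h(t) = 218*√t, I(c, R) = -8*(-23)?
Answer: -248359 - 654*√7 ≈ -2.5009e+5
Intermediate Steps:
I(c, R) = 184
n(D) = 8 (n(D) = 8 - D*0*D = 8 - 0*D = 8 - 1*0 = 8 + 0 = 8)
((n(169) - ((h(63) + 1623) - 56478)) + I(485, 225)) - 303406 = ((8 - ((218*√63 + 1623) - 56478)) + 184) - 303406 = ((8 - ((218*(3*√7) + 1623) - 56478)) + 184) - 303406 = ((8 - ((654*√7 + 1623) - 56478)) + 184) - 303406 = ((8 - ((1623 + 654*√7) - 56478)) + 184) - 303406 = ((8 - (-54855 + 654*√7)) + 184) - 303406 = ((8 + (54855 - 654*√7)) + 184) - 303406 = ((54863 - 654*√7) + 184) - 303406 = (55047 - 654*√7) - 303406 = -248359 - 654*√7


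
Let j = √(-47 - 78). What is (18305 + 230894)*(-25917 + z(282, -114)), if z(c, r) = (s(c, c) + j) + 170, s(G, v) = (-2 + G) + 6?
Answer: -6344855739 + 1245995*I*√5 ≈ -6.3449e+9 + 2.7861e+6*I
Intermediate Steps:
s(G, v) = 4 + G
j = 5*I*√5 (j = √(-125) = 5*I*√5 ≈ 11.18*I)
z(c, r) = 174 + c + 5*I*√5 (z(c, r) = ((4 + c) + 5*I*√5) + 170 = (4 + c + 5*I*√5) + 170 = 174 + c + 5*I*√5)
(18305 + 230894)*(-25917 + z(282, -114)) = (18305 + 230894)*(-25917 + (174 + 282 + 5*I*√5)) = 249199*(-25917 + (456 + 5*I*√5)) = 249199*(-25461 + 5*I*√5) = -6344855739 + 1245995*I*√5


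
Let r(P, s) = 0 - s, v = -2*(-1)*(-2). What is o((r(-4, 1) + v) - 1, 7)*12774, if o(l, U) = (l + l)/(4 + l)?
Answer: 76644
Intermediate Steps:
v = -4 (v = 2*(-2) = -4)
r(P, s) = -s
o(l, U) = 2*l/(4 + l) (o(l, U) = (2*l)/(4 + l) = 2*l/(4 + l))
o((r(-4, 1) + v) - 1, 7)*12774 = (2*((-1*1 - 4) - 1)/(4 + ((-1*1 - 4) - 1)))*12774 = (2*((-1 - 4) - 1)/(4 + ((-1 - 4) - 1)))*12774 = (2*(-5 - 1)/(4 + (-5 - 1)))*12774 = (2*(-6)/(4 - 6))*12774 = (2*(-6)/(-2))*12774 = (2*(-6)*(-½))*12774 = 6*12774 = 76644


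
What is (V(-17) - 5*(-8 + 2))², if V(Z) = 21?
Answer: 2601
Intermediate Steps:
(V(-17) - 5*(-8 + 2))² = (21 - 5*(-8 + 2))² = (21 - 5*(-6))² = (21 + 30)² = 51² = 2601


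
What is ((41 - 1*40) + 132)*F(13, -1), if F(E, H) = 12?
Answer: 1596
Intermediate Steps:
((41 - 1*40) + 132)*F(13, -1) = ((41 - 1*40) + 132)*12 = ((41 - 40) + 132)*12 = (1 + 132)*12 = 133*12 = 1596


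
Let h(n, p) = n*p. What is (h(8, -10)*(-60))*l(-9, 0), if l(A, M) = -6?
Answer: -28800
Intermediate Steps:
(h(8, -10)*(-60))*l(-9, 0) = ((8*(-10))*(-60))*(-6) = -80*(-60)*(-6) = 4800*(-6) = -28800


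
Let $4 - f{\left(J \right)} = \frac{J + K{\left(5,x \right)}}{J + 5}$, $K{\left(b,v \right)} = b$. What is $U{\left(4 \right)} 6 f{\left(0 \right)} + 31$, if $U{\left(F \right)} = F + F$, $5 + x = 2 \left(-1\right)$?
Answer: $175$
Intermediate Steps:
$x = -7$ ($x = -5 + 2 \left(-1\right) = -5 - 2 = -7$)
$U{\left(F \right)} = 2 F$
$f{\left(J \right)} = 3$ ($f{\left(J \right)} = 4 - \frac{J + 5}{J + 5} = 4 - \frac{5 + J}{5 + J} = 4 - 1 = 3$)
$U{\left(4 \right)} 6 f{\left(0 \right)} + 31 = 2 \cdot 4 \cdot 6 \cdot 3 + 31 = 8 \cdot 6 \cdot 3 + 31 = 48 \cdot 3 + 31 = 144 + 31 = 175$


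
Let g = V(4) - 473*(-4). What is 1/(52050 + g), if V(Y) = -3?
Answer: 1/53939 ≈ 1.8539e-5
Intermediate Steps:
g = 1889 (g = -3 - 473*(-4) = -3 - 43*(-44) = -3 + 1892 = 1889)
1/(52050 + g) = 1/(52050 + 1889) = 1/53939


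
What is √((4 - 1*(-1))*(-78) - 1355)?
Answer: I*√1745 ≈ 41.773*I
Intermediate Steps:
√((4 - 1*(-1))*(-78) - 1355) = √((4 + 1)*(-78) - 1355) = √(5*(-78) - 1355) = √(-390 - 1355) = √(-1745) = I*√1745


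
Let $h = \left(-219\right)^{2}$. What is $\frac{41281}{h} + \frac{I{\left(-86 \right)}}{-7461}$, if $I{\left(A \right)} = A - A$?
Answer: $\frac{41281}{47961} \approx 0.86072$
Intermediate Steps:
$I{\left(A \right)} = 0$
$h = 47961$
$\frac{41281}{h} + \frac{I{\left(-86 \right)}}{-7461} = \frac{41281}{47961} + \frac{0}{-7461} = 41281 \cdot \frac{1}{47961} + 0 \left(- \frac{1}{7461}\right) = \frac{41281}{47961} + 0 = \frac{41281}{47961}$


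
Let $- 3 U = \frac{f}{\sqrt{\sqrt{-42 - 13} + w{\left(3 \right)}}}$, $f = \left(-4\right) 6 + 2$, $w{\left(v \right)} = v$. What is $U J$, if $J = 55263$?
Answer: $\frac{405262}{\sqrt{3 + i \sqrt{55}}} \approx 1.188 \cdot 10^{5} - 80097.0 i$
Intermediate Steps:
$f = -22$ ($f = -24 + 2 = -22$)
$U = \frac{22}{3 \sqrt{3 + i \sqrt{55}}}$ ($U = - \frac{\left(-22\right) \frac{1}{\sqrt{\sqrt{-42 - 13} + 3}}}{3} = - \frac{\left(-22\right) \frac{1}{\sqrt{\sqrt{-55} + 3}}}{3} = - \frac{\left(-22\right) \frac{1}{\sqrt{i \sqrt{55} + 3}}}{3} = - \frac{\left(-22\right) \frac{1}{\sqrt{3 + i \sqrt{55}}}}{3} = \frac{22}{3 \sqrt{3 + i \sqrt{55}}} \approx 2.1498 - 1.4494 i$)
$U J = \frac{22}{3 \sqrt{3 + i \sqrt{55}}} \cdot 55263 = \frac{405262}{\sqrt{3 + i \sqrt{55}}}$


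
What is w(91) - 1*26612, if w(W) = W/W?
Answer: -26611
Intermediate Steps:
w(W) = 1
w(91) - 1*26612 = 1 - 1*26612 = 1 - 26612 = -26611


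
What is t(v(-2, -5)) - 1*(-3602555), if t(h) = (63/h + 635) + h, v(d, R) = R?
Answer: 18015862/5 ≈ 3.6032e+6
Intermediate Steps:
t(h) = 635 + h + 63/h (t(h) = (635 + 63/h) + h = 635 + h + 63/h)
t(v(-2, -5)) - 1*(-3602555) = (635 - 5 + 63/(-5)) - 1*(-3602555) = (635 - 5 + 63*(-1/5)) + 3602555 = (635 - 5 - 63/5) + 3602555 = 3087/5 + 3602555 = 18015862/5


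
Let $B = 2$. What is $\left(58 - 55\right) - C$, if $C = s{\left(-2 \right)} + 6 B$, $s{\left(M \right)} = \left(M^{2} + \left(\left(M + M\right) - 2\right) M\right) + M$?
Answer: $-23$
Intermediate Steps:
$s{\left(M \right)} = M + M^{2} + M \left(-2 + 2 M\right)$ ($s{\left(M \right)} = \left(M^{2} + \left(2 M - 2\right) M\right) + M = \left(M^{2} + \left(-2 + 2 M\right) M\right) + M = \left(M^{2} + M \left(-2 + 2 M\right)\right) + M = M + M^{2} + M \left(-2 + 2 M\right)$)
$C = 26$ ($C = - 2 \left(-1 + 3 \left(-2\right)\right) + 6 \cdot 2 = - 2 \left(-1 - 6\right) + 12 = \left(-2\right) \left(-7\right) + 12 = 14 + 12 = 26$)
$\left(58 - 55\right) - C = \left(58 - 55\right) - 26 = 3 - 26 = -23$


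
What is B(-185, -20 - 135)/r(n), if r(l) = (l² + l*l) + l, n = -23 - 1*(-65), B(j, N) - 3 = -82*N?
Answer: 12713/3570 ≈ 3.5611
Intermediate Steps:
B(j, N) = 3 - 82*N
n = 42 (n = -23 + 65 = 42)
r(l) = l + 2*l² (r(l) = (l² + l²) + l = 2*l² + l = l + 2*l²)
B(-185, -20 - 135)/r(n) = (3 - 82*(-20 - 135))/((42*(1 + 2*42))) = (3 - 82*(-155))/((42*(1 + 84))) = (3 + 12710)/((42*85)) = 12713/3570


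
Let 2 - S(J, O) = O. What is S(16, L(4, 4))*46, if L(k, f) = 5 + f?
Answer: -322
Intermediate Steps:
S(J, O) = 2 - O
S(16, L(4, 4))*46 = (2 - (5 + 4))*46 = (2 - 1*9)*46 = (2 - 9)*46 = -7*46 = -322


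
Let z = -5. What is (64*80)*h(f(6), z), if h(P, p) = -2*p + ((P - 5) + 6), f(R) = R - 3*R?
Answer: -5120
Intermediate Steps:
f(R) = -2*R
h(P, p) = 1 + P - 2*p (h(P, p) = -2*p + ((-5 + P) + 6) = -2*p + (1 + P) = 1 + P - 2*p)
(64*80)*h(f(6), z) = (64*80)*(1 - 2*6 - 2*(-5)) = 5120*(1 - 12 + 10) = 5120*(-1) = -5120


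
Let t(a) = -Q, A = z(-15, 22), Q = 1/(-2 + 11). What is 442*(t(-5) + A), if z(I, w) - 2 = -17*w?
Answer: -1480258/9 ≈ -1.6447e+5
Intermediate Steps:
z(I, w) = 2 - 17*w
Q = ⅑ (Q = 1/9 = ⅑ ≈ 0.11111)
A = -372 (A = 2 - 17*22 = 2 - 374 = -372)
t(a) = -⅑ (t(a) = -1*⅑ = -⅑)
442*(t(-5) + A) = 442*(-⅑ - 372) = 442*(-3349/9) = -1480258/9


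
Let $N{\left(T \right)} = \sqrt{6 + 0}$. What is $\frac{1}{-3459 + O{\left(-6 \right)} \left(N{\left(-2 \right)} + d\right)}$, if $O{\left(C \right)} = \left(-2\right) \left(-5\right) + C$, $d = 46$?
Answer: $- \frac{3275}{10725529} - \frac{4 \sqrt{6}}{10725529} \approx -0.00030626$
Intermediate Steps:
$O{\left(C \right)} = 10 + C$
$N{\left(T \right)} = \sqrt{6}$
$\frac{1}{-3459 + O{\left(-6 \right)} \left(N{\left(-2 \right)} + d\right)} = \frac{1}{-3459 + \left(10 - 6\right) \left(\sqrt{6} + 46\right)} = \frac{1}{-3459 + 4 \left(46 + \sqrt{6}\right)} = \frac{1}{-3459 + \left(184 + 4 \sqrt{6}\right)} = \frac{1}{-3275 + 4 \sqrt{6}}$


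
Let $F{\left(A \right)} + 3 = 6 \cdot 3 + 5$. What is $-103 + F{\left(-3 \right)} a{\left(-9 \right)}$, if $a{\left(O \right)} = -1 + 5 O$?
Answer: $-1023$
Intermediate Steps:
$F{\left(A \right)} = 20$ ($F{\left(A \right)} = -3 + \left(6 \cdot 3 + 5\right) = -3 + \left(18 + 5\right) = -3 + 23 = 20$)
$-103 + F{\left(-3 \right)} a{\left(-9 \right)} = -103 + 20 \left(-1 + 5 \left(-9\right)\right) = -103 + 20 \left(-1 - 45\right) = -103 + 20 \left(-46\right) = -103 - 920 = -1023$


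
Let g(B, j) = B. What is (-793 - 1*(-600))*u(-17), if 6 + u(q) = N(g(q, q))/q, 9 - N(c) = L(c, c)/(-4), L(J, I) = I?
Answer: 82411/68 ≈ 1211.9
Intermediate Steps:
N(c) = 9 + c/4 (N(c) = 9 - c/(-4) = 9 - c*(-1)/4 = 9 - (-1)*c/4 = 9 + c/4)
u(q) = -6 + (9 + q/4)/q
(-793 - 1*(-600))*u(-17) = (-793 - 1*(-600))*(-23/4 + 9/(-17)) = (-793 + 600)*(-23/4 + 9*(-1/17)) = -193*(-23/4 - 9/17) = -193*(-427/68) = 82411/68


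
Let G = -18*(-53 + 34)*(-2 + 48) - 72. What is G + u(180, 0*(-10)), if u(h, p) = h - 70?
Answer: 15770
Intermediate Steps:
u(h, p) = -70 + h
G = 15660 (G = -(-342)*46 - 72 = -18*(-874) - 72 = 15732 - 72 = 15660)
G + u(180, 0*(-10)) = 15660 + (-70 + 180) = 15660 + 110 = 15770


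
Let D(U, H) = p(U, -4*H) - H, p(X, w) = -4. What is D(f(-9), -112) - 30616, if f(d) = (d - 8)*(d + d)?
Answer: -30508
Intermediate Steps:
f(d) = 2*d*(-8 + d) (f(d) = (-8 + d)*(2*d) = 2*d*(-8 + d))
D(U, H) = -4 - H
D(f(-9), -112) - 30616 = (-4 - 1*(-112)) - 30616 = (-4 + 112) - 30616 = 108 - 30616 = -30508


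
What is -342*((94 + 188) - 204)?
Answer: -26676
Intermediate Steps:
-342*((94 + 188) - 204) = -342*(282 - 204) = -342*78 = -26676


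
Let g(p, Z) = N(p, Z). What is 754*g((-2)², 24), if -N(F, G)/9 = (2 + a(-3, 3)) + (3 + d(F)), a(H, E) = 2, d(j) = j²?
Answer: -156078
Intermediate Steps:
N(F, G) = -63 - 9*F² (N(F, G) = -9*((2 + 2) + (3 + F²)) = -9*(4 + (3 + F²)) = -9*(7 + F²) = -63 - 9*F²)
g(p, Z) = -63 - 9*p²
754*g((-2)², 24) = 754*(-63 - 9*((-2)²)²) = 754*(-63 - 9*4²) = 754*(-63 - 9*16) = 754*(-63 - 144) = 754*(-207) = -156078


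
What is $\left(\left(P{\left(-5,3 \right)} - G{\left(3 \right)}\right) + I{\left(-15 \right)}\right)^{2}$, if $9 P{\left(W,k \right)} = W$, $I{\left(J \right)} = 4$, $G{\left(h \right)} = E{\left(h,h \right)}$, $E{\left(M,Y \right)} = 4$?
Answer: $\frac{25}{81} \approx 0.30864$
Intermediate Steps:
$G{\left(h \right)} = 4$
$P{\left(W,k \right)} = \frac{W}{9}$
$\left(\left(P{\left(-5,3 \right)} - G{\left(3 \right)}\right) + I{\left(-15 \right)}\right)^{2} = \left(\left(\frac{1}{9} \left(-5\right) - 4\right) + 4\right)^{2} = \left(\left(- \frac{5}{9} - 4\right) + 4\right)^{2} = \left(- \frac{41}{9} + 4\right)^{2} = \left(- \frac{5}{9}\right)^{2} = \frac{25}{81}$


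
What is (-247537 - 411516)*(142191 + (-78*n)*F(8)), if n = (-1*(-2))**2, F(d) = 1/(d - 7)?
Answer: -93505780587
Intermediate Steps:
F(d) = 1/(-7 + d)
n = 4 (n = 2**2 = 4)
(-247537 - 411516)*(142191 + (-78*n)*F(8)) = (-247537 - 411516)*(142191 + (-78*4)/(-7 + 8)) = -659053*(142191 - 312/1) = -659053*(142191 - 312*1) = -659053*(142191 - 312) = -659053*141879 = -93505780587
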